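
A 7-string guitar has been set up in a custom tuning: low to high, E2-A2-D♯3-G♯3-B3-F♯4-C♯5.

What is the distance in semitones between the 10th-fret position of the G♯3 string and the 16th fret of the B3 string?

9 semitones

G♯3 at fret 10 → F♯4 (MIDI 66); B3 at fret 16 → D♯5 (MIDI 75).
66 − 75 = -9, so the two pitches are 9 semitones apart, with D♯5 the higher.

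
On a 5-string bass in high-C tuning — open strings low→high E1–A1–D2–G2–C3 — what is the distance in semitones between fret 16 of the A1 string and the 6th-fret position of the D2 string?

A1 at fret 16 → C#3 (MIDI 49); D2 at fret 6 → G#2 (MIDI 44).
49 − 44 = 5, so the two pitches are 5 semitones apart, with C#3 the higher.

5 semitones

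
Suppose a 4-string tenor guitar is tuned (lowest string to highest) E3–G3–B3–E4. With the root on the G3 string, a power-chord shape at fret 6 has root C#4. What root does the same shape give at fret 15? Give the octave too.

A#4

Moving from fret 6 to fret 15 shifts the root by 9 semitones.
C#4 up 9 semitones is A#4.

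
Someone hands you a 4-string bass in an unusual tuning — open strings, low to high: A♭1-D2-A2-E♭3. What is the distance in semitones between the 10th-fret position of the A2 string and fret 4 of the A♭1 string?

19 semitones

A2 at fret 10 → G3 (MIDI 55); A♭1 at fret 4 → C2 (MIDI 36).
55 − 36 = 19, so the two pitches are 19 semitones apart, with G3 the higher.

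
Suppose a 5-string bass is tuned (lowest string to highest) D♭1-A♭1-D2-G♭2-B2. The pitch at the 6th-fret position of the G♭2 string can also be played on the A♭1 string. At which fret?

16

Fret 6 on G♭2 is MIDI 42 + 6 = 48 (C3). On the A♭1 string (open MIDI 32), that pitch is 48 − 32 = fret 16.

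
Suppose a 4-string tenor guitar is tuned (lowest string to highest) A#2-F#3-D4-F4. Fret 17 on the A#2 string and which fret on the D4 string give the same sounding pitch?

A#2 at fret 17 is A#2 + 17 semitones = D#4.
The open D4 string is 16 semitones above the open A#2, so the same pitch on the D4 string lies at fret 17 − 16 = 1.

1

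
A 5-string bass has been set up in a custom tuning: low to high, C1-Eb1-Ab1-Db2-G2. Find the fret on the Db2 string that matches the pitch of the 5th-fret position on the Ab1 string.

Fret 5 on Ab1 is MIDI 32 + 5 = 37 (Db2). On the Db2 string (open MIDI 37), that pitch is 37 − 37 = fret 0.

0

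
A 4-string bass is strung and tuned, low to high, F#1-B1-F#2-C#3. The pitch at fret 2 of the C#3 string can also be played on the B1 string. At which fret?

16

C#3 at fret 2 is C#3 + 2 semitones = D#3.
The open B1 string is 14 semitones below the open C#3, so the same pitch on the B1 string lies at fret 2 + 14 = 16.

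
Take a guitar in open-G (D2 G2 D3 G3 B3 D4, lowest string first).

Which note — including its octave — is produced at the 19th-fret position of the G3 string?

D5

The open G3 string plus 19 semitones: G–G#–A–A#–…–C–C#–D.
The walk passes from B into C 2 times, so the octave number goes from 3 to 5.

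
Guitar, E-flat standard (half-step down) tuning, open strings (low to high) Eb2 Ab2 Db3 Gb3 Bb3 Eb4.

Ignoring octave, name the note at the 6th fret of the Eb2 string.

A

The open Eb2 string plus 6 semitones: Eb–E–F–Gb–G–Ab–A.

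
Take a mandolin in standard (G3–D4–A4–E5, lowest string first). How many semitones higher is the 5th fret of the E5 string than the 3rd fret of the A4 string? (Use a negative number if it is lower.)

9 semitones

E5 at fret 5 → A5 (MIDI 81); A4 at fret 3 → C5 (MIDI 72).
81 − 72 = 9, so the two pitches are 9 semitones apart.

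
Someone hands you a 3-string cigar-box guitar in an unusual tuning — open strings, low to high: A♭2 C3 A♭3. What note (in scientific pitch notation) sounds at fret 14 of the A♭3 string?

B♭4

Each fret is one semitone, so A♭3 + 14 = B♭4.
(Equivalently spelled A♯4.)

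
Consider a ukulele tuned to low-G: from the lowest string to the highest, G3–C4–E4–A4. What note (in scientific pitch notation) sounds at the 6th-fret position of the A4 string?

Each fret is one semitone, so A4 + 6 = D♯5.
(Equivalently spelled E♭5.)

D♯5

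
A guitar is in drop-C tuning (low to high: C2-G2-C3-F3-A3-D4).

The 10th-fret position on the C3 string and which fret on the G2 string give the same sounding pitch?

Fret 10 on C3 is MIDI 48 + 10 = 58 (A#3). On the G2 string (open MIDI 43), that pitch is 58 − 43 = fret 15.

15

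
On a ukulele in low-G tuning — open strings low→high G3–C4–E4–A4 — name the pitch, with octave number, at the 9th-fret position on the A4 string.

F#5

Each fret is one semitone, so A4 + 9 = F#5.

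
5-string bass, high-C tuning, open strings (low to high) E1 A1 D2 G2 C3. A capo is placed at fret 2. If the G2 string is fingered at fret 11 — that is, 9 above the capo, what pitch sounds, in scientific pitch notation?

The capo raises the open G2 by 2 semitones to A2; fretting 9 more gives G2 + 2 + 9 = G2 + 11 semitones = F#3.

F#3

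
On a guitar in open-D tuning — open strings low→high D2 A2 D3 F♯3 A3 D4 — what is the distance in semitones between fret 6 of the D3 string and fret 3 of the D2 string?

15 semitones

D3 at fret 6 → G♯3 (MIDI 56); D2 at fret 3 → F2 (MIDI 41).
56 − 41 = 15, so the two pitches are 15 semitones apart, with G♯3 the higher.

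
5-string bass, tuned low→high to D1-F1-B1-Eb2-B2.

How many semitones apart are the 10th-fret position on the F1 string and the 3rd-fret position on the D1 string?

F1 at fret 10 → Eb2 (MIDI 39); D1 at fret 3 → F1 (MIDI 29).
39 − 29 = 10, so the two pitches are 10 semitones apart, with Eb2 the higher.

10 semitones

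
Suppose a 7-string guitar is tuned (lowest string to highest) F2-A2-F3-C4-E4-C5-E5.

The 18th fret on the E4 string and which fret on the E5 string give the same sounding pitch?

6

Fret 18 on E4 is MIDI 64 + 18 = 82 (Bb5). On the E5 string (open MIDI 76), that pitch is 82 − 76 = fret 6.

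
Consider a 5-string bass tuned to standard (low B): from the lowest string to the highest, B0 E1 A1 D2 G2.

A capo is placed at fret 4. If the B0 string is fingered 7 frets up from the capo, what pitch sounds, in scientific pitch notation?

A♯1

The capo raises the open B0 by 4 semitones to D♯1; fretting 7 more gives B0 + 4 + 7 = B0 + 11 semitones = A♯1.
(Also written B♭.)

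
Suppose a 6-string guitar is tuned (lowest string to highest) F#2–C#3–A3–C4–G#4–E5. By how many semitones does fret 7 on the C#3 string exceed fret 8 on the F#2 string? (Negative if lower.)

C#3 at fret 7 → G#3 (MIDI 56); F#2 at fret 8 → D3 (MIDI 50).
56 − 50 = 6, so the two pitches are 6 semitones apart.

6 semitones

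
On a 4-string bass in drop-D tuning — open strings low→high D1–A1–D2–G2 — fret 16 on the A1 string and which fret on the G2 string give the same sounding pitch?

6

A1 at fret 16 is A1 + 16 semitones = C♯3.
The open G2 string is 10 semitones above the open A1, so the same pitch on the G2 string lies at fret 16 − 10 = 6.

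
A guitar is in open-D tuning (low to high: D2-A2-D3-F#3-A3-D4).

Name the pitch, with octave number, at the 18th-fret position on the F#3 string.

F#3 is MIDI 54. Adding 18 gives 72, which is C5.

C5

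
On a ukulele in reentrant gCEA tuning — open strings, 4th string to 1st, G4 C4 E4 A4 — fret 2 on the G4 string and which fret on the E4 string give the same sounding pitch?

5

G4 at fret 2 is G4 + 2 semitones = A4.
The open E4 string is 3 semitones below the open G4, so the same pitch on the E4 string lies at fret 2 + 3 = 5.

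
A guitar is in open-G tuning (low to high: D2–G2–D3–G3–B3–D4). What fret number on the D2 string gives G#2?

6

G#2 is 6 semitones above the open D2 (D–D#–E–F–F#–G–G#), so it sits at fret 6.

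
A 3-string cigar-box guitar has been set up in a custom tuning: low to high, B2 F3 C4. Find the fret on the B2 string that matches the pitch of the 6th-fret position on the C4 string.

19

C4 at fret 6 is C4 + 6 semitones = Gb4.
The open B2 string is 13 semitones below the open C4, so the same pitch on the B2 string lies at fret 6 + 13 = 19.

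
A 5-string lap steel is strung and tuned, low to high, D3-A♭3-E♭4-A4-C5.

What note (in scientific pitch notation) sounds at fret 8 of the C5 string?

Each fret is one semitone, so C5 + 8 = A♭5.
(Equivalently spelled G♯5.)

A♭5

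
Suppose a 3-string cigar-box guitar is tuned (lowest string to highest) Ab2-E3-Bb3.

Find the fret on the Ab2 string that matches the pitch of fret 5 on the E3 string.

E3 at fret 5 is E3 + 5 semitones = A3.
The open Ab2 string is 8 semitones below the open E3, so the same pitch on the Ab2 string lies at fret 5 + 8 = 13.

13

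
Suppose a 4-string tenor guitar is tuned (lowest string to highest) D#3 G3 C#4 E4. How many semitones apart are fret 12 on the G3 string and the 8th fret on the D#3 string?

8 semitones

G3 at fret 12 → G4 (MIDI 67); D#3 at fret 8 → B3 (MIDI 59).
67 − 59 = 8, so the two pitches are 8 semitones apart, with G4 the higher.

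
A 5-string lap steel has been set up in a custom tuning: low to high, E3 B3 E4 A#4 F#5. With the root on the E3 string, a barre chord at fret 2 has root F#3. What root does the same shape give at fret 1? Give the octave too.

F3

Moving from fret 2 to fret 1 shifts the root by -1 semitone.
F#3 down 1 semitone is F3.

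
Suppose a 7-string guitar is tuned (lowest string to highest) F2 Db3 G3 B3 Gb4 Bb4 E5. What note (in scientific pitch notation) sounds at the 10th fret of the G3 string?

Each fret is one semitone, so G3 + 10 = F4.

F4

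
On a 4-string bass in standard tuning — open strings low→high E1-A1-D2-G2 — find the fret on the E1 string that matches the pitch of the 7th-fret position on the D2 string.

D2 at fret 7 is D2 + 7 semitones = A2.
The open E1 string is 10 semitones below the open D2, so the same pitch on the E1 string lies at fret 7 + 10 = 17.

17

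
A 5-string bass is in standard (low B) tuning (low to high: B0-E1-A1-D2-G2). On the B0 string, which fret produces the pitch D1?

D1 is 3 semitones above the open B0 (B–C–C#–D), so it sits at fret 3.

3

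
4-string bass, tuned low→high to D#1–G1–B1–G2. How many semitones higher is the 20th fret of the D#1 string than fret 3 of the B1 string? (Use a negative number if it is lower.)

9 semitones

D#1 at fret 20 → B2 (MIDI 47); B1 at fret 3 → D2 (MIDI 38).
47 − 38 = 9, so the two pitches are 9 semitones apart.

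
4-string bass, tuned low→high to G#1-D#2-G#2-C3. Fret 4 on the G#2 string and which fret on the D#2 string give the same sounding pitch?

G#2 at fret 4 is G#2 + 4 semitones = C3.
The open D#2 string is 5 semitones below the open G#2, so the same pitch on the D#2 string lies at fret 4 + 5 = 9.

9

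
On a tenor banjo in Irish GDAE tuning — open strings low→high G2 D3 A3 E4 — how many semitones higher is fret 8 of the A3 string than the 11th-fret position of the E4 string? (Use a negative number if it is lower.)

A3 at fret 8 → F4 (MIDI 65); E4 at fret 11 → D#5 (MIDI 75).
65 − 75 = -10, so the two pitches are 10 semitones apart.

-10 semitones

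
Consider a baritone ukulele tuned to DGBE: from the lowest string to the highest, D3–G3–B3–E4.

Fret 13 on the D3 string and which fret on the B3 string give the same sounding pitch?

4

Fret 13 on D3 is MIDI 50 + 13 = 63 (D♯4). On the B3 string (open MIDI 59), that pitch is 63 − 59 = fret 4.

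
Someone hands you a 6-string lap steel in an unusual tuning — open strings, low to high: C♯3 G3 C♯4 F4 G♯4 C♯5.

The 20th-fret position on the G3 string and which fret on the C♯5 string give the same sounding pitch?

2

Fret 20 on G3 is MIDI 55 + 20 = 75 (D♯5). On the C♯5 string (open MIDI 73), that pitch is 75 − 73 = fret 2.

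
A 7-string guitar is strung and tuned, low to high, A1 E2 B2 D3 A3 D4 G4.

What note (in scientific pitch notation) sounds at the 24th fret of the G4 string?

G6

The open G4 string plus 24 semitones: G–G#–A–A#–…–F–F#–G.
The walk passes from B into C 2 times, so the octave number goes from 4 to 6.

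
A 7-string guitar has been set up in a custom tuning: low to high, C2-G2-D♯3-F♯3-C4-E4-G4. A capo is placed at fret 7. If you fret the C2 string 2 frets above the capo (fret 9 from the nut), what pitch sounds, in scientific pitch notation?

The capo raises the open C2 by 7 semitones to G2; fretting 2 more gives C2 + 7 + 2 = C2 + 9 semitones = A2.

A2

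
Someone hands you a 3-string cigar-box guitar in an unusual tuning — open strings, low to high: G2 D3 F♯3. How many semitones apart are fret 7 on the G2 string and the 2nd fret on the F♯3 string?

6 semitones

G2 at fret 7 → D3 (MIDI 50); F♯3 at fret 2 → G♯3 (MIDI 56).
50 − 56 = -6, so the two pitches are 6 semitones apart, with G♯3 the higher.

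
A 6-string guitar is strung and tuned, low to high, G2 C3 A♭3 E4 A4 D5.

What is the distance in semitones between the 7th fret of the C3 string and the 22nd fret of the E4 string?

31 semitones

C3 at fret 7 → G3 (MIDI 55); E4 at fret 22 → D6 (MIDI 86).
55 − 86 = -31, so the two pitches are 31 semitones apart, with D6 the higher.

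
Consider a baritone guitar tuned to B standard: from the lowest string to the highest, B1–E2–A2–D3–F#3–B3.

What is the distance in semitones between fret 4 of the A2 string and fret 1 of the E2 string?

8 semitones

A2 at fret 4 → C#3 (MIDI 49); E2 at fret 1 → F2 (MIDI 41).
49 − 41 = 8, so the two pitches are 8 semitones apart, with C#3 the higher.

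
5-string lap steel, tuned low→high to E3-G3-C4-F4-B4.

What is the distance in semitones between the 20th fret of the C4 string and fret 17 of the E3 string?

C4 at fret 20 → G#5 (MIDI 80); E3 at fret 17 → A4 (MIDI 69).
80 − 69 = 11, so the two pitches are 11 semitones apart, with G#5 the higher.

11 semitones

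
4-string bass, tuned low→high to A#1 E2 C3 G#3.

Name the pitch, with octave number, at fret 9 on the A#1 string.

A#1 is MIDI 34. Adding 9 gives 43, which is G2.

G2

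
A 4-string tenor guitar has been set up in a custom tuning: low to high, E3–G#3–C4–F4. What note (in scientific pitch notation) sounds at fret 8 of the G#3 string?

The open G#3 string plus 8 semitones: G#–A–A#–B–C–C#–D–D#–E.
The walk passes from B into C once, so the octave number goes from 3 to 4.

E4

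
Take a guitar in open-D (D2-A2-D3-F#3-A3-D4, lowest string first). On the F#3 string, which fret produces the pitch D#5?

21

D#5 is 21 semitones above the open F#3 (F#–G–G#–A–…–C#–D–D#), so it sits at fret 21.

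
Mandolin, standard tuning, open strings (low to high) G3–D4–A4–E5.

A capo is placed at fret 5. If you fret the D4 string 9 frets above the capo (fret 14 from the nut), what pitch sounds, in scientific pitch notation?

E5

The capo raises the open D4 by 5 semitones to G4; fretting 9 more gives D4 + 5 + 9 = D4 + 14 semitones = E5.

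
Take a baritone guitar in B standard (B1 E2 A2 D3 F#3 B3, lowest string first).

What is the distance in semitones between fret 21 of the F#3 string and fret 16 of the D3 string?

F#3 at fret 21 → D#5 (MIDI 75); D3 at fret 16 → F#4 (MIDI 66).
75 − 66 = 9, so the two pitches are 9 semitones apart, with D#5 the higher.

9 semitones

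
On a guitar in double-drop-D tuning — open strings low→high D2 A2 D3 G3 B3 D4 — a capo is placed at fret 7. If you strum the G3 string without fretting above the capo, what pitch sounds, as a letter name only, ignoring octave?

The capo raises the open G3 by 7 semitones to D4; fretting 0 more gives G3 + 7 + 0 = G3 + 7 semitones, landing on D.

D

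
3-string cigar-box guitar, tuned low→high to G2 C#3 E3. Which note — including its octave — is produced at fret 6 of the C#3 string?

G3

The open C#3 string plus 6 semitones: C#–D–D#–E–F–F#–G.
No B→C boundary is crossed, so the octave stays at 3.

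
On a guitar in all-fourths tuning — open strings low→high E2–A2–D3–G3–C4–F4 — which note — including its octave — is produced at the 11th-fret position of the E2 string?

D#3

Each fret is one semitone, so E2 + 11 = D#3.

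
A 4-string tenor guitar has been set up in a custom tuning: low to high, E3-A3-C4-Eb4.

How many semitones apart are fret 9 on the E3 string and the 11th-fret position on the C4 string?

10 semitones

E3 at fret 9 → Db4 (MIDI 61); C4 at fret 11 → B4 (MIDI 71).
61 − 71 = -10, so the two pitches are 10 semitones apart, with B4 the higher.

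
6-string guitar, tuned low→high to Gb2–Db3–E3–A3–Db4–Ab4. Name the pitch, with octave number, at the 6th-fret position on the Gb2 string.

Gb2 is MIDI 42. Adding 6 gives 48, which is C3.

C3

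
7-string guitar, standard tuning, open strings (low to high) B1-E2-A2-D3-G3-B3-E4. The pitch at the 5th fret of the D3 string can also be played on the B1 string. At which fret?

D3 at fret 5 is D3 + 5 semitones = G3.
The open B1 string is 15 semitones below the open D3, so the same pitch on the B1 string lies at fret 5 + 15 = 20.

20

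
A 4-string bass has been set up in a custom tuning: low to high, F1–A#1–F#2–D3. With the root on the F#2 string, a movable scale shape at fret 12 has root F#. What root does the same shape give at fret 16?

Moving from fret 12 to fret 16 shifts the root by 4 semitones.
F# up 4 semitones is A#.

A#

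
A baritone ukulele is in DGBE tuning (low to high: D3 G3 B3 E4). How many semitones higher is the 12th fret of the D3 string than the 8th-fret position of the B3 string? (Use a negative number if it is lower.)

-5 semitones

D3 at fret 12 → D4 (MIDI 62); B3 at fret 8 → G4 (MIDI 67).
62 − 67 = -5, so the two pitches are 5 semitones apart.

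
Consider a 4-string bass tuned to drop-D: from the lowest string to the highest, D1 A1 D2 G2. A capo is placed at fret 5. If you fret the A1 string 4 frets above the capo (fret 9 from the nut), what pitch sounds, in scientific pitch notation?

F♯2

The capo raises the open A1 by 5 semitones to D2; fretting 4 more gives A1 + 5 + 4 = A1 + 9 semitones = F♯2.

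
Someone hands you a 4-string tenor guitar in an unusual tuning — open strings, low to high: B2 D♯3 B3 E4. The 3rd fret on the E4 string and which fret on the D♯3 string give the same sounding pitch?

Fret 3 on E4 is MIDI 64 + 3 = 67 (G4). On the D♯3 string (open MIDI 51), that pitch is 67 − 51 = fret 16.

16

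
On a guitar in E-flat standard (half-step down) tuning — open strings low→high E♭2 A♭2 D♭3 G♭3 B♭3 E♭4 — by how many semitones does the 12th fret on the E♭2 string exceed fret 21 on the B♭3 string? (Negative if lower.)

E♭2 at fret 12 → E♭3 (MIDI 51); B♭3 at fret 21 → G5 (MIDI 79).
51 − 79 = -28, so the two pitches are 28 semitones apart.

-28 semitones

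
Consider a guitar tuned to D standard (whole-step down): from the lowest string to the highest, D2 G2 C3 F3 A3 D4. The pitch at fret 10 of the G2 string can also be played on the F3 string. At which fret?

Fret 10 on G2 is MIDI 43 + 10 = 53 (F3). On the F3 string (open MIDI 53), that pitch is 53 − 53 = fret 0.

0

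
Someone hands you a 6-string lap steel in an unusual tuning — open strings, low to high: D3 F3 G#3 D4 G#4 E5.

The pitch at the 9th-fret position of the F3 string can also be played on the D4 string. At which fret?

0

Fret 9 on F3 is MIDI 53 + 9 = 62 (D4). On the D4 string (open MIDI 62), that pitch is 62 − 62 = fret 0.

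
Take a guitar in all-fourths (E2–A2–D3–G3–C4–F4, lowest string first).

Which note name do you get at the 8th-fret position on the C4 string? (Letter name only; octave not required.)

C4 is MIDI 60. Adding 8 gives 68; 68 mod 12 = 8, i.e. G♯.
(Equivalently spelled A♭.)

G♯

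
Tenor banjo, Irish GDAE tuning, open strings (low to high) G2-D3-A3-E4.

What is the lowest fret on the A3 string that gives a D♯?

6

From A3, count semitones up the chromatic scale until reaching D♯: A–A#–B–C–C#–D–D# — 6 steps.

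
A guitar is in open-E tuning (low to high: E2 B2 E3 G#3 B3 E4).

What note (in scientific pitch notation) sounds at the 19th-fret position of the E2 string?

B3

The open E2 string plus 19 semitones: E–F–F#–G–…–A–A#–B.
The walk passes from B into C once, so the octave number goes from 2 to 3.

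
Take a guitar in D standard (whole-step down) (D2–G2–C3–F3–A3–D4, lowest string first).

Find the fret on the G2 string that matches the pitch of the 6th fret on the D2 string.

1

Fret 6 on D2 is MIDI 38 + 6 = 44 (G♯2). On the G2 string (open MIDI 43), that pitch is 44 − 43 = fret 1.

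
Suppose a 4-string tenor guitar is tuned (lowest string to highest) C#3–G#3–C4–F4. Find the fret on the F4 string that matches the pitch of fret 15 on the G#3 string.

G#3 at fret 15 is G#3 + 15 semitones = B4.
The open F4 string is 9 semitones above the open G#3, so the same pitch on the F4 string lies at fret 15 − 9 = 6.

6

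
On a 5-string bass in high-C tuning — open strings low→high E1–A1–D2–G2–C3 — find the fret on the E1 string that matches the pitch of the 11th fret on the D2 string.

D2 at fret 11 is D2 + 11 semitones = C♯3.
The open E1 string is 10 semitones below the open D2, so the same pitch on the E1 string lies at fret 11 + 10 = 21.

21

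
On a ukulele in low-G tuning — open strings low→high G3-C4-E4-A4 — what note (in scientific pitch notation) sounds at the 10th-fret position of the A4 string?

A4 is MIDI 69. Adding 10 gives 79, which is G5.

G5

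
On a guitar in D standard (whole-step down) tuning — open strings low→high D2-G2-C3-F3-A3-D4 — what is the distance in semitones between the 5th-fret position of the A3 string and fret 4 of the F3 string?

A3 at fret 5 → D4 (MIDI 62); F3 at fret 4 → A3 (MIDI 57).
62 − 57 = 5, so the two pitches are 5 semitones apart, with D4 the higher.

5 semitones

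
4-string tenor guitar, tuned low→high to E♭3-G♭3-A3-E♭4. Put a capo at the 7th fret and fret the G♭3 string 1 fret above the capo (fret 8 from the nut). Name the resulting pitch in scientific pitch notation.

The capo raises the open G♭3 by 7 semitones to D♭4; fretting 1 more gives G♭3 + 7 + 1 = G♭3 + 8 semitones = D4.

D4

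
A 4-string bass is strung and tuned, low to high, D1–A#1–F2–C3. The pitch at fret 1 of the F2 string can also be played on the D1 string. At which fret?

Fret 1 on F2 is MIDI 41 + 1 = 42 (F#2). On the D1 string (open MIDI 26), that pitch is 42 − 26 = fret 16.

16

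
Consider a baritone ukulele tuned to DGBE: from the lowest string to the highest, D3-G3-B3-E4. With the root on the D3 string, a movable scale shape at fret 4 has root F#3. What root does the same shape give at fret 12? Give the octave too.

D4

Moving from fret 4 to fret 12 shifts the root by 8 semitones.
F#3 up 8 semitones is D4.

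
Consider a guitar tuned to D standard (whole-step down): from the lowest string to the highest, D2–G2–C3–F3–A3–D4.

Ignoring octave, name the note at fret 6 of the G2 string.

C#

G2 is MIDI 43. Adding 6 gives 49; 49 mod 12 = 1, i.e. C#.
(Equivalently spelled Db.)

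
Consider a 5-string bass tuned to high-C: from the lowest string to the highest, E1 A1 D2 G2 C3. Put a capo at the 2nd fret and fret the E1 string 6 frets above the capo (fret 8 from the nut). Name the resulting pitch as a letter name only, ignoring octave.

C

The capo raises the open E1 by 2 semitones to F#1; fretting 6 more gives E1 + 2 + 6 = E1 + 8 semitones, landing on C.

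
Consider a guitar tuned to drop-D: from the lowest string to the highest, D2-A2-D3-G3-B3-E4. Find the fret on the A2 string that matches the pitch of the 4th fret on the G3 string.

14

G3 at fret 4 is G3 + 4 semitones = B3.
The open A2 string is 10 semitones below the open G3, so the same pitch on the A2 string lies at fret 4 + 10 = 14.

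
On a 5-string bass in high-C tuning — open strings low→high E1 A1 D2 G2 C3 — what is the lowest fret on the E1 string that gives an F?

From E1, count semitones up the chromatic scale until reaching F: E–F — 1 step.

1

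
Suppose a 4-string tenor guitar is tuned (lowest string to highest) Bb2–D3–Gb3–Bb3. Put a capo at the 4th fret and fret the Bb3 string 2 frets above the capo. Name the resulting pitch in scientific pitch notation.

E4

The capo raises the open Bb3 by 4 semitones to D4; fretting 2 more gives Bb3 + 4 + 2 = Bb3 + 6 semitones = E4.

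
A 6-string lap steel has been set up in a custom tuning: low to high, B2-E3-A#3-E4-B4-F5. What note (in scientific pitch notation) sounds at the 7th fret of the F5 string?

The open F5 string plus 7 semitones: F–F#–G–G#–A–A#–B–C.
The walk passes from B into C once, so the octave number goes from 5 to 6.

C6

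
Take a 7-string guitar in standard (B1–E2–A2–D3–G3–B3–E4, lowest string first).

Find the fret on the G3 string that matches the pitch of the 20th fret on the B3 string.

B3 at fret 20 is B3 + 20 semitones = G5.
The open G3 string is 4 semitones below the open B3, so the same pitch on the G3 string lies at fret 20 + 4 = 24.

24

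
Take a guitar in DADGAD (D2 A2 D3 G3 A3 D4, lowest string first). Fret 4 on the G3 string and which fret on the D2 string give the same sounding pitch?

Fret 4 on G3 is MIDI 55 + 4 = 59 (B3). On the D2 string (open MIDI 38), that pitch is 59 − 38 = fret 21.

21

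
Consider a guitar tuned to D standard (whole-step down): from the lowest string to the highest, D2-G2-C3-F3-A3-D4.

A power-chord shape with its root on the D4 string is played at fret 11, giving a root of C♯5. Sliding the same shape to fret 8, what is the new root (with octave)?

A♯4

Moving from fret 11 to fret 8 shifts the root by -3 semitones.
C♯5 down 3 semitones is A♯4.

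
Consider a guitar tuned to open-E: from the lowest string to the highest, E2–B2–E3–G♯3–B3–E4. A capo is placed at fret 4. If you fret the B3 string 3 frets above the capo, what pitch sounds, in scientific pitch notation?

The capo raises the open B3 by 4 semitones to D♯4; fretting 3 more gives B3 + 4 + 3 = B3 + 7 semitones = F♯4.

F♯4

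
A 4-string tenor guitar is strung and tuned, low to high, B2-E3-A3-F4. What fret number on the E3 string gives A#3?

6

A#3 is 6 semitones above the open E3 (E–F–F#–G–G#–A–A#), so it sits at fret 6.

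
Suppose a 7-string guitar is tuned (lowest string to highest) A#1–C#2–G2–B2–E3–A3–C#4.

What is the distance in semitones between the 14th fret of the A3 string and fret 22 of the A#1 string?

A3 at fret 14 → B4 (MIDI 71); A#1 at fret 22 → G#3 (MIDI 56).
71 − 56 = 15, so the two pitches are 15 semitones apart, with B4 the higher.

15 semitones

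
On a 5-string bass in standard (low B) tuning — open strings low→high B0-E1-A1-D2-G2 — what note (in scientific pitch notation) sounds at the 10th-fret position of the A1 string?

The open A1 string plus 10 semitones: A–A#–B–C–…–F–F#–G.
The walk passes from B into C once, so the octave number goes from 1 to 2.

G2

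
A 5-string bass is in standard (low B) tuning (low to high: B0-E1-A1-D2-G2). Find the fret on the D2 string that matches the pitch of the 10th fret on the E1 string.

0

E1 at fret 10 is E1 + 10 semitones = D2.
The open D2 string is 10 semitones above the open E1, so the same pitch on the D2 string lies at fret 10 − 10 = 0.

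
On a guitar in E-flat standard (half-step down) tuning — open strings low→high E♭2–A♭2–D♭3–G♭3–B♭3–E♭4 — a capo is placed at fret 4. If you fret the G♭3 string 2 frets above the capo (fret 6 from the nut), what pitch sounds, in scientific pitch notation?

C4

The capo raises the open G♭3 by 4 semitones to B♭3; fretting 2 more gives G♭3 + 4 + 2 = G♭3 + 6 semitones = C4.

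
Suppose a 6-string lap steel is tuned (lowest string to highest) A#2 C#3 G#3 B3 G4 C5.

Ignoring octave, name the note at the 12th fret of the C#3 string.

C#3 is MIDI 49. Adding 12 gives 61; 61 mod 12 = 1, i.e. C#.
(Equivalently spelled Db.)

C#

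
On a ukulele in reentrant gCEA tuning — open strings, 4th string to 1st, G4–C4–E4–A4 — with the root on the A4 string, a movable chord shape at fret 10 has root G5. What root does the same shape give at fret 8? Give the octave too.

Moving from fret 10 to fret 8 shifts the root by -2 semitones.
G5 down 2 semitones is F5.

F5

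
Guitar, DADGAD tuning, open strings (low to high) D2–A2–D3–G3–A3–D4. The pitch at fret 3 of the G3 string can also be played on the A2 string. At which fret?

Fret 3 on G3 is MIDI 55 + 3 = 58 (A♯3). On the A2 string (open MIDI 45), that pitch is 58 − 45 = fret 13.

13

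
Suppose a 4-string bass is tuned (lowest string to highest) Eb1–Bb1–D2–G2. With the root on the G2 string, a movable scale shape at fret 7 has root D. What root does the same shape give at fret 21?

Moving from fret 7 to fret 21 shifts the root by 14 semitones.
D up 14 semitones is E.

E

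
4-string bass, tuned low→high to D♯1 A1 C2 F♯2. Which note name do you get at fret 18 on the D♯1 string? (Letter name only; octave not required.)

A

D♯1 is MIDI 27. Adding 18 gives 45; 45 mod 12 = 9, i.e. A.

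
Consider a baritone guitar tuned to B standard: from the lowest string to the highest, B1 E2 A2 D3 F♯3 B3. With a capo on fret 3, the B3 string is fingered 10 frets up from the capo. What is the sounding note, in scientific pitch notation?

The capo raises the open B3 by 3 semitones to D4; fretting 10 more gives B3 + 3 + 10 = B3 + 13 semitones = C5.

C5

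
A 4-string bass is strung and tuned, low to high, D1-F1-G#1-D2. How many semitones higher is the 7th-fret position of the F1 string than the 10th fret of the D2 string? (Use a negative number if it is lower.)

F1 at fret 7 → C2 (MIDI 36); D2 at fret 10 → C3 (MIDI 48).
36 − 48 = -12, so the two pitches are 12 semitones apart.

-12 semitones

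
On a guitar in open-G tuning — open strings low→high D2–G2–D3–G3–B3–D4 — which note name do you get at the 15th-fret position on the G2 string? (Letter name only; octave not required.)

G2 is MIDI 43. Adding 15 gives 58; 58 mod 12 = 10, i.e. A♯.

A♯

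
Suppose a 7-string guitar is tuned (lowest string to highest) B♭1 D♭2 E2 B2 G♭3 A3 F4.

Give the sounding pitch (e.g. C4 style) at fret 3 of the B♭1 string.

The open B♭1 string plus 3 semitones: Bb–B–C–Db.
The walk passes from B into C once, so the octave number goes from 1 to 2.
(Equivalently spelled C♯2.)

D♭2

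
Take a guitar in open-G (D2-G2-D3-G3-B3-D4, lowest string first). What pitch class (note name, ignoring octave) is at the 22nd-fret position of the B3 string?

B3 is MIDI 59. Adding 22 gives 81; 81 mod 12 = 9, i.e. A.

A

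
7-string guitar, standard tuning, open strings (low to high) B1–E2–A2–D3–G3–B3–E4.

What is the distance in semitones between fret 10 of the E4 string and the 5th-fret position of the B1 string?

E4 at fret 10 → D5 (MIDI 74); B1 at fret 5 → E2 (MIDI 40).
74 − 40 = 34, so the two pitches are 34 semitones apart, with D5 the higher.

34 semitones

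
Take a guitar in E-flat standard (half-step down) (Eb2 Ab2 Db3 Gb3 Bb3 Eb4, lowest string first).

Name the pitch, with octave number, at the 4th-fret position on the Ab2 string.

C3

Each fret is one semitone, so Ab2 + 4 = C3.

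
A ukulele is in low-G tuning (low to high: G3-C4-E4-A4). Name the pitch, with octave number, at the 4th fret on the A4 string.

C♯5

A4 is MIDI 69. Adding 4 gives 73, which is C♯5.
(Equivalently spelled D♭5.)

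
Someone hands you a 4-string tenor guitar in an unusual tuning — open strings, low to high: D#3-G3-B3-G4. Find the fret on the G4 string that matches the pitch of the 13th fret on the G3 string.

G3 at fret 13 is G3 + 13 semitones = G#4.
The open G4 string is 12 semitones above the open G3, so the same pitch on the G4 string lies at fret 13 − 12 = 1.

1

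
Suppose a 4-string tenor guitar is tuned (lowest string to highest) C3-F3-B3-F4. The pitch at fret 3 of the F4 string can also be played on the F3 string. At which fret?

15

F4 at fret 3 is F4 + 3 semitones = G#4.
The open F3 string is 12 semitones below the open F4, so the same pitch on the F3 string lies at fret 3 + 12 = 15.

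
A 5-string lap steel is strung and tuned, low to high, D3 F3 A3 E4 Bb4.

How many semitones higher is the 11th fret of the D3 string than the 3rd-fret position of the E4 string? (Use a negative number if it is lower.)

-6 semitones

D3 at fret 11 → Db4 (MIDI 61); E4 at fret 3 → G4 (MIDI 67).
61 − 67 = -6, so the two pitches are 6 semitones apart.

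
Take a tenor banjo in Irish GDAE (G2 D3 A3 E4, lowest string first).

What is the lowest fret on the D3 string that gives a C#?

From D3, count semitones up the chromatic scale until reaching C#: D–D#–E–F–…–B–C–C# — 11 steps.

11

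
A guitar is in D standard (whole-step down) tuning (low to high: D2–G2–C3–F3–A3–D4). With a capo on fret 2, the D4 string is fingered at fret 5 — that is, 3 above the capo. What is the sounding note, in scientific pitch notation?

G4

The capo raises the open D4 by 2 semitones to E4; fretting 3 more gives D4 + 2 + 3 = D4 + 5 semitones = G4.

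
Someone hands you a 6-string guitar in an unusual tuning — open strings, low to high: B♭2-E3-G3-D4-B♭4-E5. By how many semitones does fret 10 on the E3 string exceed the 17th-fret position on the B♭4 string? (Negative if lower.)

-25 semitones

E3 at fret 10 → D4 (MIDI 62); B♭4 at fret 17 → E♭6 (MIDI 87).
62 − 87 = -25, so the two pitches are 25 semitones apart.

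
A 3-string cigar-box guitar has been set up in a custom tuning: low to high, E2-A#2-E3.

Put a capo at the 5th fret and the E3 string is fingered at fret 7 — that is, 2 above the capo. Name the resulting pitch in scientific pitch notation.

B3

The capo raises the open E3 by 5 semitones to A3; fretting 2 more gives E3 + 5 + 2 = E3 + 7 semitones = B3.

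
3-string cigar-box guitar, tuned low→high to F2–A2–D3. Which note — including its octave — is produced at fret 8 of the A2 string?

The open A2 string plus 8 semitones: A–A#–B–C–C#–D–D#–E–F.
The walk passes from B into C once, so the octave number goes from 2 to 3.

F3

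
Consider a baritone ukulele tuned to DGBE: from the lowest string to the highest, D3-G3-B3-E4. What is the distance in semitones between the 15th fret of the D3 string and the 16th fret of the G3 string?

6 semitones

D3 at fret 15 → F4 (MIDI 65); G3 at fret 16 → B4 (MIDI 71).
65 − 71 = -6, so the two pitches are 6 semitones apart, with B4 the higher.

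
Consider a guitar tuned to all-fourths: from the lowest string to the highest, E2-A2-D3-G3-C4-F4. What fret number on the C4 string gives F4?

F4 is 5 semitones above the open C4 (C–C#–D–D#–E–F), so it sits at fret 5.

5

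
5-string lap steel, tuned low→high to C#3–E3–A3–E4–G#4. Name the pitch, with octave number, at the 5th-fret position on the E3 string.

The open E3 string plus 5 semitones: E–F–F#–G–G#–A.
No B→C boundary is crossed, so the octave stays at 3.

A3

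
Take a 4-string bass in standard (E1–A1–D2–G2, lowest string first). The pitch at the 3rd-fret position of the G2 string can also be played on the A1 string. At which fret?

13

G2 at fret 3 is G2 + 3 semitones = A#2.
The open A1 string is 10 semitones below the open G2, so the same pitch on the A1 string lies at fret 3 + 10 = 13.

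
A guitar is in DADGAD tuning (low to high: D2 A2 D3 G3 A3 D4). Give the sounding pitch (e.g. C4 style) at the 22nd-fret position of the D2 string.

Each fret is one semitone, so D2 + 22 = C4.

C4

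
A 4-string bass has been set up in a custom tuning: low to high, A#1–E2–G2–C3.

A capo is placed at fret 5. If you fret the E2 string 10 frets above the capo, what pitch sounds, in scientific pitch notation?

G3

The capo raises the open E2 by 5 semitones to A2; fretting 10 more gives E2 + 5 + 10 = E2 + 15 semitones = G3.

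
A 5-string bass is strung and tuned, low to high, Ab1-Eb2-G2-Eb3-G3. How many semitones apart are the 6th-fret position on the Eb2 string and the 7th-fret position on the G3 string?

Eb2 at fret 6 → A2 (MIDI 45); G3 at fret 7 → D4 (MIDI 62).
45 − 62 = -17, so the two pitches are 17 semitones apart, with D4 the higher.

17 semitones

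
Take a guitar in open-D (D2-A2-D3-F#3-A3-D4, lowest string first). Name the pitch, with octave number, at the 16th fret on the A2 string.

A2 is MIDI 45. Adding 16 gives 61, which is C#4.

C#4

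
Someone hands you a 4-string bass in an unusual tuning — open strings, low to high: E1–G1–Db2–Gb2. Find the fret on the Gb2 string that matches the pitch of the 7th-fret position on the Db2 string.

2

Db2 at fret 7 is Db2 + 7 semitones = Ab2.
The open Gb2 string is 5 semitones above the open Db2, so the same pitch on the Gb2 string lies at fret 7 − 5 = 2.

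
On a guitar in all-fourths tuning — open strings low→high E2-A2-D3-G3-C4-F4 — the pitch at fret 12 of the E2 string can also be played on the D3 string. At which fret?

2

Fret 12 on E2 is MIDI 40 + 12 = 52 (E3). On the D3 string (open MIDI 50), that pitch is 52 − 50 = fret 2.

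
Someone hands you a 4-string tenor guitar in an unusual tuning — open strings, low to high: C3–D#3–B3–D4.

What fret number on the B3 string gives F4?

6

F4 is 6 semitones above the open B3 (B–C–C#–D–D#–E–F), so it sits at fret 6.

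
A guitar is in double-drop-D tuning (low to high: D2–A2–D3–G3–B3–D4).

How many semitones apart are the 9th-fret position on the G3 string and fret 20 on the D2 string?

6 semitones

G3 at fret 9 → E4 (MIDI 64); D2 at fret 20 → A♯3 (MIDI 58).
64 − 58 = 6, so the two pitches are 6 semitones apart, with E4 the higher.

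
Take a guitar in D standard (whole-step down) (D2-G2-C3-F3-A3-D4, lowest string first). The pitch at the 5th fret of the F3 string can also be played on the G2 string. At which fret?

Fret 5 on F3 is MIDI 53 + 5 = 58 (A♯3). On the G2 string (open MIDI 43), that pitch is 58 − 43 = fret 15.

15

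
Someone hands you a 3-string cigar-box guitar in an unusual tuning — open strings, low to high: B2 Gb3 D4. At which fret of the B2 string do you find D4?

15

D4 is 15 semitones above the open B2 (B–C–Db–D–…–C–Db–D), so it sits at fret 15.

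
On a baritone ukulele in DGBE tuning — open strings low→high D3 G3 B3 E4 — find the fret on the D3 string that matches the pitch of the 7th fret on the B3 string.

16

Fret 7 on B3 is MIDI 59 + 7 = 66 (F♯4). On the D3 string (open MIDI 50), that pitch is 66 − 50 = fret 16.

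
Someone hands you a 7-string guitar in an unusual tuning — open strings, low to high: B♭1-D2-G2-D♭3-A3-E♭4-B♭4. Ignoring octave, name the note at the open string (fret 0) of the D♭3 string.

Fret 0 is the open string itself, so the pitch is just D♭.
(Equivalently spelled C♯.)

D♭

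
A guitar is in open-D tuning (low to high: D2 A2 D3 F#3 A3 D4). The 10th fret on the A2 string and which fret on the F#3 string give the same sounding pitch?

Fret 10 on A2 is MIDI 45 + 10 = 55 (G3). On the F#3 string (open MIDI 54), that pitch is 55 − 54 = fret 1.

1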